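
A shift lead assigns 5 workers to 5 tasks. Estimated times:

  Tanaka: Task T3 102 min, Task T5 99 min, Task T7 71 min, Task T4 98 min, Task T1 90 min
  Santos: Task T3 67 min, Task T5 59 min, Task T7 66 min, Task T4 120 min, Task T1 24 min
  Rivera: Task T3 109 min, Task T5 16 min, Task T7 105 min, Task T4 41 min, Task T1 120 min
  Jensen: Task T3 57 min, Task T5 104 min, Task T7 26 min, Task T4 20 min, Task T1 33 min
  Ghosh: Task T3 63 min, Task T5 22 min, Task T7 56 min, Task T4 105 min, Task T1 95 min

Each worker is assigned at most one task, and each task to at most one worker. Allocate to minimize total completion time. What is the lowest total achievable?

Min total: 194 min

This is a one-to-one assignment (minimum-cost bipartite matching).
Optimal: Tanaka→Task T7 (71 min), Santos→Task T1 (24 min), Rivera→Task T5 (16 min), Jensen→Task T4 (20 min), Ghosh→Task T3 (63 min) — total 71+24+16+20+63 = 194 min.
Min-entry greedy (repeatedly take the single cheapest remaining cell) gives 218 min, worse by 24.
Every other assignment is strictly worse.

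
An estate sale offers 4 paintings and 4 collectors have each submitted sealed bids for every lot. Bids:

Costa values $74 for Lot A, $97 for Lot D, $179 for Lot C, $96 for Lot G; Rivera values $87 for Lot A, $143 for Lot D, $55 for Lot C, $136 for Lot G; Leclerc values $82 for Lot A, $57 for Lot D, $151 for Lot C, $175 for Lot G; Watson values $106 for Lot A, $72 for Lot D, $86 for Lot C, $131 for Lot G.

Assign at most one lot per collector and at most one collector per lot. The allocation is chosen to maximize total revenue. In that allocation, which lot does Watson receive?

Optimal: Costa→Lot C ($179), Rivera→Lot D ($143), Leclerc→Lot G ($175), Watson→Lot A ($106) — total 179+143+175+106 = $603.
Next-best assignment: Costa→Lot C, Rivera→Lot D, Leclerc→Lot A, Watson→Lot G = $535.
Watson's own top lot is Lot G ($131), but forcing Watson→Lot G and reassigning the rest optimally gives only $535 — worse by 68.

Watson receives Lot A.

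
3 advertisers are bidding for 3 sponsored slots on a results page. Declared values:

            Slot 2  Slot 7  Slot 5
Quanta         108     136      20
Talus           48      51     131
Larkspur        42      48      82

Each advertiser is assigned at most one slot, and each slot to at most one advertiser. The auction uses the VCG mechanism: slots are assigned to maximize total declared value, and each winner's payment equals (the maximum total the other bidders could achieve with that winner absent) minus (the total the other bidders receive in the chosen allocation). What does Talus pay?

Talus pays $40.

Efficient allocation: Quanta→Slot 7 ($136), Talus→Slot 5 ($131), Larkspur→Slot 2 ($42); total welfare W = $309.
Talus receives Slot 5 at value $131, so the others get W − 131 = $178.
Without Talus: best allocation of the remaining 2 bidders over all 3 slots is Quanta→Slot 7 ($136), Larkspur→Slot 5 ($82), total $218.
VCG payment = (others' best without Talus) − (others' welfare with Talus) = 218 − 178 = $40.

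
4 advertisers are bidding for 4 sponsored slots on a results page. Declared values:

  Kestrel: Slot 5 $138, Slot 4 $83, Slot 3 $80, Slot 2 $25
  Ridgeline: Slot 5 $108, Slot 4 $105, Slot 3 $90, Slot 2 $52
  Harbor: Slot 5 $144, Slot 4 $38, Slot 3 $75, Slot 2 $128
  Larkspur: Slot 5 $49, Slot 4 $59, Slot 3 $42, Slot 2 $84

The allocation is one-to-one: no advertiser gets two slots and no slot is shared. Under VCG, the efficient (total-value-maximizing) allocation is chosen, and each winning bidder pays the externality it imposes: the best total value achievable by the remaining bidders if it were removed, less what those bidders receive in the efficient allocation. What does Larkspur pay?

Larkspur pays $15.

Efficient allocation: Kestrel→Slot 5 ($138), Ridgeline→Slot 3 ($90), Harbor→Slot 2 ($128), Larkspur→Slot 4 ($59); total welfare W = $415.
Larkspur receives Slot 4 at value $59, so the others get W − 59 = $356.
Without Larkspur: best allocation of the remaining 3 bidders over all 4 slots is Kestrel→Slot 5 ($138), Ridgeline→Slot 4 ($105), Harbor→Slot 2 ($128), total $371.
VCG payment = (others' best without Larkspur) − (others' welfare with Larkspur) = 371 − 356 = $15.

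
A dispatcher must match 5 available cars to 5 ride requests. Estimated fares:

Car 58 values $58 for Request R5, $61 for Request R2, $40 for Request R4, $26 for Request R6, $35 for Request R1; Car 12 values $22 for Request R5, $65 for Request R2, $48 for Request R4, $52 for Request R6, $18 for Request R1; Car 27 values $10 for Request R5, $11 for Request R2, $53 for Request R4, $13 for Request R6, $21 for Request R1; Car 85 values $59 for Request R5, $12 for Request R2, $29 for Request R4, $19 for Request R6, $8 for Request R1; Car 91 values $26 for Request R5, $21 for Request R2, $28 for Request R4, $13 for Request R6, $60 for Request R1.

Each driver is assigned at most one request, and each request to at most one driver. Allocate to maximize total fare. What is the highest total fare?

Maximum total: $285

Optimal: Car 58→Request R2 ($61), Car 12→Request R6 ($52), Car 27→Request R4 ($53), Car 85→Request R5 ($59), Car 91→Request R1 ($60) — total 61+52+53+59+60 = $285.
Checked against all permutations: $285 is optimal.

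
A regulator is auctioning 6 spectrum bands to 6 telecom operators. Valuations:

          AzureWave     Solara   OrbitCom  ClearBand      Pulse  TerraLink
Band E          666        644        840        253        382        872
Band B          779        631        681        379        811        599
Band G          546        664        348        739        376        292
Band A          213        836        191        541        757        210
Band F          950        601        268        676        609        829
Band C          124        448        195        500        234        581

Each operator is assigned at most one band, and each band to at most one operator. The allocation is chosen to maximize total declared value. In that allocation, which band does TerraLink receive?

Optimal: AzureWave→Band F ($950M), Solara→Band A ($836M), OrbitCom→Band E ($840M), ClearBand→Band G ($739M), Pulse→Band B ($811M), TerraLink→Band C ($581M) — total 950+836+840+739+811+581 = $4757M.
Max-entry greedy (repeatedly take the single best remaining cell) gives $4403M, worse by 354.
Next-best assignment: AzureWave→Band F, Solara→Band B, OrbitCom→Band E, ClearBand→Band G, Pulse→Band A, TerraLink→Band C = $4498M.
Every other assignment is strictly worse.
TerraLink's own top band is Band E ($872M), but forcing TerraLink→Band E and reassigning the rest optimally gives only $4447M — worse by 310.

TerraLink receives Band C.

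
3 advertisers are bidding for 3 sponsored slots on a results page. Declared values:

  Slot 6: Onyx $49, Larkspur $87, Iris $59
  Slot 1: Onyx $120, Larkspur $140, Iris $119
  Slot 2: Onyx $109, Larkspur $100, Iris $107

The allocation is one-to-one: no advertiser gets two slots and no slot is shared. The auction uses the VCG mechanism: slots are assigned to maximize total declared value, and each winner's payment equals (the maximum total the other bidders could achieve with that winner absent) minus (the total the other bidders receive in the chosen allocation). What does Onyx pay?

Efficient allocation: Onyx→Slot 2 ($109), Larkspur→Slot 6 ($87), Iris→Slot 1 ($119); total welfare W = $315.
Onyx receives Slot 2 at value $109, so the others get W − 109 = $206.
Without Onyx: best allocation of the remaining 2 bidders over all 3 slots is Larkspur→Slot 1 ($140), Iris→Slot 2 ($107), total $247.
VCG payment = (others' best without Onyx) − (others' welfare with Onyx) = 247 − 206 = $41.

Onyx pays $41.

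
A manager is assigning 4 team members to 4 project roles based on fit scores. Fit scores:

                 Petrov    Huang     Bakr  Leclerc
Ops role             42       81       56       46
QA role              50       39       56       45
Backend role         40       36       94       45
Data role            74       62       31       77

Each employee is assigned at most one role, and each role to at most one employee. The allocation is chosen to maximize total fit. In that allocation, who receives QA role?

Petrov receives QA role.

Treat this as an assignment problem: match each employee to one role.
Optimal: Petrov→QA role (50 pts), Huang→Ops role (81 pts), Bakr→Backend role (94 pts), Leclerc→Data role (77 pts) — total 50+81+94+77 = 302 pts.
Row-greedy (each employee in turn takes its best remaining role) gives 294 pts, worse by 8.
Next-best assignment: Petrov→Data role, Huang→Ops role, Bakr→Backend role, Leclerc→QA role = 294 pts.
Every other assignment is strictly worse.
Petrov's own top role is Data role (74 pts), but forcing Petrov→Data role and reassigning the rest optimally gives only 294 pts — worse by 8.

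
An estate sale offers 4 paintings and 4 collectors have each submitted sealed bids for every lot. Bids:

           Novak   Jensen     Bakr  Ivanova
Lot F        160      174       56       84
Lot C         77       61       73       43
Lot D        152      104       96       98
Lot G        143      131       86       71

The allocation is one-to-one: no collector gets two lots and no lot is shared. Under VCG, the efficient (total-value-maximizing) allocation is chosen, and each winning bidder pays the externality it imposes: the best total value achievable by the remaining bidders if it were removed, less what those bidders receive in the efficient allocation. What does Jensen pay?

Jensen pays $30.

Efficient allocation: Novak→Lot G ($143), Jensen→Lot F ($174), Bakr→Lot C ($73), Ivanova→Lot D ($98); total welfare W = $488.
Jensen receives Lot F at value $174, so the others get W − 174 = $314.
Without Jensen: best allocation of the remaining 3 bidders over all 4 lots is Novak→Lot F ($160), Bakr→Lot G ($86), Ivanova→Lot D ($98), total $344.
VCG payment = (others' best without Jensen) − (others' welfare with Jensen) = 344 − 314 = $30.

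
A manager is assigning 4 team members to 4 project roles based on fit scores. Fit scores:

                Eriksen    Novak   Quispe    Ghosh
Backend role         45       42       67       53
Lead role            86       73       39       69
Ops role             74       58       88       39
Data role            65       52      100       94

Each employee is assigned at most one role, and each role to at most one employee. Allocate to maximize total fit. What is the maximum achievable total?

Max total: 310 pts

This is a one-to-one assignment (maximum-weight bipartite matching).
Optimal: Eriksen→Lead role (86 pts), Novak→Backend role (42 pts), Quispe→Ops role (88 pts), Ghosh→Data role (94 pts) — total 86+42+88+94 = 310 pts.
Every other assignment is strictly worse.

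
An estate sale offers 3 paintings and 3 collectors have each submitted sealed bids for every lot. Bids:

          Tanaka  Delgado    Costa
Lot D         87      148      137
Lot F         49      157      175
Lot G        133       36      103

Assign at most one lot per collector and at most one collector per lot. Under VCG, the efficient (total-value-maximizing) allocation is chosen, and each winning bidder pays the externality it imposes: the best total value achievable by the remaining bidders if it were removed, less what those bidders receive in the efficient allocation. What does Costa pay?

Costa pays $9.

Efficient allocation: Tanaka→Lot G ($133), Delgado→Lot D ($148), Costa→Lot F ($175); total welfare W = $456.
Costa receives Lot F at value $175, so the others get W − 175 = $281.
Without Costa: best allocation of the remaining 2 bidders over all 3 lots is Tanaka→Lot G ($133), Delgado→Lot F ($157), total $290.
VCG payment = (others' best without Costa) − (others' welfare with Costa) = 290 − 281 = $9.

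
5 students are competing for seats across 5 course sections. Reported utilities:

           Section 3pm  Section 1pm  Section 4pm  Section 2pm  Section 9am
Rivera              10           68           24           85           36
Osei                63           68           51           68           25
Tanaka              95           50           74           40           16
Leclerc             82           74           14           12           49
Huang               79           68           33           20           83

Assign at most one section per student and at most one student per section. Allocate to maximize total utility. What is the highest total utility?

Maximum total: 392 points

This is the linear assignment problem.
Optimal: Rivera→Section 2pm (85 points), Osei→Section 1pm (68 points), Tanaka→Section 4pm (74 points), Leclerc→Section 3pm (82 points), Huang→Section 9am (83 points) — total 85+68+74+82+83 = 392 points.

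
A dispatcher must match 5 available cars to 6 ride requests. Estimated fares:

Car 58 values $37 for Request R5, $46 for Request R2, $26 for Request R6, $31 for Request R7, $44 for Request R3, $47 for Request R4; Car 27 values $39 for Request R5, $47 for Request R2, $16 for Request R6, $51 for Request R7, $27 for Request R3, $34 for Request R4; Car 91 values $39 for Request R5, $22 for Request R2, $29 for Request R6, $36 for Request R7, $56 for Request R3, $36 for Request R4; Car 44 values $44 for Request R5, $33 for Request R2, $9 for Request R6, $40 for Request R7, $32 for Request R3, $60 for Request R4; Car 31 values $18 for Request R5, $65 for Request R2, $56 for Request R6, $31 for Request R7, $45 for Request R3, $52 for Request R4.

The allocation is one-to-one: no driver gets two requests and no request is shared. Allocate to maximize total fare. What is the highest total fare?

This is the linear assignment problem.
Optimal: Car 58→Request R5 ($37), Car 27→Request R7 ($51), Car 91→Request R3 ($56), Car 44→Request R4 ($60), Car 31→Request R2 ($65) — total 37+51+56+60+65 = $269.
Row-greedy (each driver in turn takes its best remaining request) gives $263, worse by 6.
No other one-to-one assignment exceeds $269.

Maximum total: $269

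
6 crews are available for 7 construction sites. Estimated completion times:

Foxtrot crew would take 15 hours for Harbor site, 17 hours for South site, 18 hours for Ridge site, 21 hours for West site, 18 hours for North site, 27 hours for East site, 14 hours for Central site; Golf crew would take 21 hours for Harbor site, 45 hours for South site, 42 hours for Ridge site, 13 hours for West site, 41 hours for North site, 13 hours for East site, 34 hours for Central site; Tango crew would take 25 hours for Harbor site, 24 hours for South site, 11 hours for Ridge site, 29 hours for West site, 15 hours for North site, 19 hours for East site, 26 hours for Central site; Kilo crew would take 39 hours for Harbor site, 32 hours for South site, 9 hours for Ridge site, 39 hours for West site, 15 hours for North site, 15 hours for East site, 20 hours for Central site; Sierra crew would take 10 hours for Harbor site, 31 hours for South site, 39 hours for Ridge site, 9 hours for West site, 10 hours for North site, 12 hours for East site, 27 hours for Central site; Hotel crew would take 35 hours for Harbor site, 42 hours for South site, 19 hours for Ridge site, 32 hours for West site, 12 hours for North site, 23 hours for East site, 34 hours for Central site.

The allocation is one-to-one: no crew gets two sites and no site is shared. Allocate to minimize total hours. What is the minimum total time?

Optimal: Foxtrot crew→Central site (14 hours), Golf crew→West site (13 hours), Tango crew→Ridge site (11 hours), Kilo crew→East site (15 hours), Sierra crew→Harbor site (10 hours), Hotel crew→North site (12 hours) — total 14+13+11+15+10+12 = 75 hours.
Column-greedy (each site in turn goes to its cheapest remaining crew) gives 80 hours, worse by 5.

Min total: 75 hours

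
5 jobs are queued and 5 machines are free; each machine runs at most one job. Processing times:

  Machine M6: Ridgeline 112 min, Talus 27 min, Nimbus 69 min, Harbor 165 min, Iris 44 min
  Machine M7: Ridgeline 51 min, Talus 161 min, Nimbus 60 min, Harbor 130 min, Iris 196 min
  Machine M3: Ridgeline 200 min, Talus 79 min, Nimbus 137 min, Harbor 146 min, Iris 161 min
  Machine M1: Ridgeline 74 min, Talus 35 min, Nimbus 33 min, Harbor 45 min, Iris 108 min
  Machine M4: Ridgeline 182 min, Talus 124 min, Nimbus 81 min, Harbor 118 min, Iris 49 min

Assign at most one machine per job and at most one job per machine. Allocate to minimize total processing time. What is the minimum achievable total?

Minimum total: 293 min

Optimal: Ridgeline→Machine M7 (51 min), Talus→Machine M3 (79 min), Nimbus→Machine M6 (69 min), Harbor→Machine M1 (45 min), Iris→Machine M4 (49 min) — total 51+79+69+45+49 = 293 min.
Column-greedy (each machine in turn goes to its cheapest remaining job) gives 309 min, worse by 16.
Every other assignment is strictly worse.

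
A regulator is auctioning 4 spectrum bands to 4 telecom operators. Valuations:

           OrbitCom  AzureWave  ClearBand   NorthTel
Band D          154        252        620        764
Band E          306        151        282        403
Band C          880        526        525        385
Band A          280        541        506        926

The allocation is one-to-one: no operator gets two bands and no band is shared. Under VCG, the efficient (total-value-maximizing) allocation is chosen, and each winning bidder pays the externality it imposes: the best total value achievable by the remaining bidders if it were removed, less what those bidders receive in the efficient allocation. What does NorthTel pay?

Efficient allocation: OrbitCom→Band C ($880M), AzureWave→Band E ($151M), ClearBand→Band D ($620M), NorthTel→Band A ($926M); total welfare W = $2577M.
NorthTel receives Band A at value $926M, so the others get W − 926 = $1651M.
Without NorthTel: best allocation of the remaining 3 bidders over all 4 bands is OrbitCom→Band C ($880M), AzureWave→Band A ($541M), ClearBand→Band D ($620M), total $2041M.
VCG payment = (others' best without NorthTel) − (others' welfare with NorthTel) = 2041 − 1651 = $390M.

NorthTel pays $390M.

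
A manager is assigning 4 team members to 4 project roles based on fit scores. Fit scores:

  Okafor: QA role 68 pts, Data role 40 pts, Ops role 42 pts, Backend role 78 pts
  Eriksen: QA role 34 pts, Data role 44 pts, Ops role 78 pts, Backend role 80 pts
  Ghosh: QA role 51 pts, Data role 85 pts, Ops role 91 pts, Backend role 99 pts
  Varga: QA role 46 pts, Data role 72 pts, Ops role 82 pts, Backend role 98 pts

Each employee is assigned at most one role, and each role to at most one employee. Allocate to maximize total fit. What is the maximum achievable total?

Optimal: Okafor→QA role (68 pts), Eriksen→Ops role (78 pts), Ghosh→Data role (85 pts), Varga→Backend role (98 pts) — total 68+78+85+98 = 329 pts.
Column-greedy (each role in turn goes to its best remaining employee) gives 315 pts, worse by 14.
Next-best assignment: Okafor→QA role, Eriksen→Ops role, Ghosh→Backend role, Varga→Data role = 317 pts.

Maximum total: 329 pts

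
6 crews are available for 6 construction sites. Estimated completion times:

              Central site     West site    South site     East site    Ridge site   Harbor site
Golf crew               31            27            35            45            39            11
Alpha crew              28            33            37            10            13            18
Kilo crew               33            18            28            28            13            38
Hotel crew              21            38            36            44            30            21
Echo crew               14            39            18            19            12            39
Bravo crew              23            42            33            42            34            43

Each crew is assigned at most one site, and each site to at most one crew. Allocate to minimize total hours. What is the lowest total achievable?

Minimum total: 105 hours

This is the linear assignment problem.
Optimal: Golf crew→Harbor site (11 hours), Alpha crew→East site (10 hours), Kilo crew→West site (18 hours), Hotel crew→Central site (21 hours), Echo crew→Ridge site (12 hours), Bravo crew→South site (33 hours) — total 11+10+18+21+12+33 = 105 hours.
Column-greedy (each site in turn goes to its cheapest remaining crew) gives 116 hours, worse by 11.
Next-best assignment: Golf crew→Harbor site, Alpha crew→East site, Kilo crew→West site, Hotel crew→South site, Echo crew→Ridge site, Bravo crew→Central site = 110 hours.
No other one-to-one assignment undercuts 105 hours.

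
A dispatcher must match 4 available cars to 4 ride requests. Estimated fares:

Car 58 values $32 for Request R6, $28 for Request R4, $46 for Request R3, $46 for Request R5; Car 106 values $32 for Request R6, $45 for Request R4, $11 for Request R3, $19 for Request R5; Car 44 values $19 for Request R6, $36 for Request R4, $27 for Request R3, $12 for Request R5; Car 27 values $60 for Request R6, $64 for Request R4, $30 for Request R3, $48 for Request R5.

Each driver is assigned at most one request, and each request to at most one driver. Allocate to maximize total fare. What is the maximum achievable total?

Max total: $178

Optimal: Car 58→Request R5 ($46), Car 106→Request R4 ($45), Car 44→Request R3 ($27), Car 27→Request R6 ($60) — total 46+45+27+60 = $178.
Column-greedy (each request in turn goes to its best remaining driver) gives $163, worse by 15.
Next-best assignment: Car 58→Request R5, Car 106→Request R6, Car 44→Request R3, Car 27→Request R4 = $169.
Swapping Car 27↔Car 58 (Car 27→Request R5 $48, Car 58→Request R6 $32) loses 26.
Every other assignment is strictly worse.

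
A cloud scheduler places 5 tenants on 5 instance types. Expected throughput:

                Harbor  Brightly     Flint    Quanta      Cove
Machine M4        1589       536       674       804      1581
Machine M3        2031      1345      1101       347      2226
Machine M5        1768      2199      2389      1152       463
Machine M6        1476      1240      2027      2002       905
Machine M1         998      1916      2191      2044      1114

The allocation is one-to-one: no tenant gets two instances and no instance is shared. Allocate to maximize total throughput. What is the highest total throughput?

Optimal: Harbor→Machine M4 (1589 ops/s), Brightly→Machine M5 (2199 ops/s), Flint→Machine M1 (2191 ops/s), Quanta→Machine M6 (2002 ops/s), Cove→Machine M3 (2226 ops/s) — total 1589+2199+2191+2002+2226 = 10207 ops/s.
Column-greedy (each instance in turn goes to its best remaining tenant) gives 10122 ops/s, worse by 85.
Swapping Flint↔Brightly (Flint→Machine M5 2389 ops/s, Brightly→Machine M1 1916 ops/s) loses 85.

Max total: 10207 ops/s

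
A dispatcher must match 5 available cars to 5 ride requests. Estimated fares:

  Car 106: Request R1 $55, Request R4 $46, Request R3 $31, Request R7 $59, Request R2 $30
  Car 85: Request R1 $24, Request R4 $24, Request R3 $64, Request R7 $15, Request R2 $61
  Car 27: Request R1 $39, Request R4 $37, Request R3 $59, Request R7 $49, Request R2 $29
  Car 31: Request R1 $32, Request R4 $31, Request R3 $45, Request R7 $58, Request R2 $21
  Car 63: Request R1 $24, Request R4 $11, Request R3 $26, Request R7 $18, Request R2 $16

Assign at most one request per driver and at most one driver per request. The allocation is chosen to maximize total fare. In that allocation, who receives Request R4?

Car 106 receives Request R4.

This is a one-to-one assignment (maximum-weight bipartite matching).
Optimal: Car 106→Request R4 ($46), Car 85→Request R2 ($61), Car 27→Request R3 ($59), Car 31→Request R7 ($58), Car 63→Request R1 ($24) — total 46+61+59+58+24 = $248.
Max-entry greedy (repeatedly take the single best remaining cell) gives $209, worse by 39.
Next-best assignment: Car 106→Request R1, Car 85→Request R2, Car 27→Request R3, Car 31→Request R7, Car 63→Request R4 = $244.
Car 106's own top request is Request R7 ($59), but forcing Car 106→Request R7 and reassigning the rest optimally gives only $234 — worse by 14.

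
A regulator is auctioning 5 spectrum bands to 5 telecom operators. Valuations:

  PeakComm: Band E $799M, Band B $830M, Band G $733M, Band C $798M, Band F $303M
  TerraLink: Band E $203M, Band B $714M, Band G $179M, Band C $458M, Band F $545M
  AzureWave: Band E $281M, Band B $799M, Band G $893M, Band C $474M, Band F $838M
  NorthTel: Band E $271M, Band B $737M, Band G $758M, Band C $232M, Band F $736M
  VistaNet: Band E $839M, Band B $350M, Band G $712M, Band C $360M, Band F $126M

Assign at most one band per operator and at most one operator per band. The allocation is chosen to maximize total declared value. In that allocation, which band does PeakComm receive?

PeakComm receives Band C.

Optimal: PeakComm→Band C ($798M), TerraLink→Band B ($714M), AzureWave→Band G ($893M), NorthTel→Band F ($736M), VistaNet→Band E ($839M) — total 798+714+893+736+839 = $3980M.
Column-greedy (each band in turn goes to its best remaining operator) gives $3756M, worse by 224.
Next-best assignment: PeakComm→Band C, TerraLink→Band B, AzureWave→Band F, NorthTel→Band G, VistaNet→Band E = $3947M.
No other one-to-one assignment exceeds $3980M.
PeakComm's own top band is Band B ($830M), but forcing PeakComm→Band B and reassigning the rest optimally gives only $3756M — worse by 224.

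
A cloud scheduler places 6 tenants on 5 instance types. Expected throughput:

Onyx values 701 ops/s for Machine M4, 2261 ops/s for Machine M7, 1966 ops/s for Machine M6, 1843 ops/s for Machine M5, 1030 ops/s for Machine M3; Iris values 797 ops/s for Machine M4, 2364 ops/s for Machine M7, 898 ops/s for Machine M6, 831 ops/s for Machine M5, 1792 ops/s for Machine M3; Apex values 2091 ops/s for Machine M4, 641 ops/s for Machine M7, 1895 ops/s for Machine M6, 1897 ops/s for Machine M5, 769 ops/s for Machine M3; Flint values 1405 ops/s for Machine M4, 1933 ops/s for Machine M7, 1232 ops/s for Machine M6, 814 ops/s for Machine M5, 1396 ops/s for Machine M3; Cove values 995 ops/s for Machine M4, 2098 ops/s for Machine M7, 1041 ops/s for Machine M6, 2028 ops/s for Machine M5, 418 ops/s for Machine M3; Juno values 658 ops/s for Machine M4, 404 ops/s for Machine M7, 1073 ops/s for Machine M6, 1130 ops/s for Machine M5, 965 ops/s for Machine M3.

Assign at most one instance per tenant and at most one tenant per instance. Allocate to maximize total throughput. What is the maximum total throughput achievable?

Max total: 9845 ops/s

Optimal: Apex→Machine M4 (2091 ops/s), Iris→Machine M7 (2364 ops/s), Onyx→Machine M6 (1966 ops/s), Cove→Machine M5 (2028 ops/s), Flint→Machine M3 (1396 ops/s) — total 2091+2364+1966+2028+1396 = 9845 ops/s.
Row-greedy (each tenant in turn takes its best remaining instance) gives 9404 ops/s, worse by 441.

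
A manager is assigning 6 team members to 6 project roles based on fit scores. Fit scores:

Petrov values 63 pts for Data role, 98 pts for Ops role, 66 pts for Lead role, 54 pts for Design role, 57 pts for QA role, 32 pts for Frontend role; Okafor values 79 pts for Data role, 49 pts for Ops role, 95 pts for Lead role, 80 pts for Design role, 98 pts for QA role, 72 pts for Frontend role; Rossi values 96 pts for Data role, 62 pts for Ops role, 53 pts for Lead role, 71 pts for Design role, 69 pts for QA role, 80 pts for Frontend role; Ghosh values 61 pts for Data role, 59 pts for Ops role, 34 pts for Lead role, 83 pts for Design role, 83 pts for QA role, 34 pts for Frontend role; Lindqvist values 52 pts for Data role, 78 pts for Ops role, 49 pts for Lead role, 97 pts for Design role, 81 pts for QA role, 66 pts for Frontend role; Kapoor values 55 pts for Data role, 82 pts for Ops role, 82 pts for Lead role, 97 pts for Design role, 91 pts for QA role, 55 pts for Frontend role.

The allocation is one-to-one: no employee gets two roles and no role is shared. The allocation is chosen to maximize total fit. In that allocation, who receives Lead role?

Treat this as an assignment problem: match each employee to one role.
Optimal: Petrov→Ops role (98 pts), Okafor→Lead role (95 pts), Rossi→Data role (96 pts), Ghosh→QA role (83 pts), Lindqvist→Frontend role (66 pts), Kapoor→Design role (97 pts) — total 98+95+96+83+66+97 = 535 pts.
Max-entry greedy (repeatedly take the single best remaining cell) gives 505 pts, worse by 30.
Next-best assignment: Petrov→Ops role, Okafor→Lead role, Rossi→Data role, Ghosh→Design role, Lindqvist→Frontend role, Kapoor→QA role = 529 pts.
Every other assignment is strictly worse.
Okafor's own top role is QA role (98 pts), but forcing Okafor→QA role and reassigning the rest optimally gives only 523 pts — worse by 12.

Okafor receives Lead role.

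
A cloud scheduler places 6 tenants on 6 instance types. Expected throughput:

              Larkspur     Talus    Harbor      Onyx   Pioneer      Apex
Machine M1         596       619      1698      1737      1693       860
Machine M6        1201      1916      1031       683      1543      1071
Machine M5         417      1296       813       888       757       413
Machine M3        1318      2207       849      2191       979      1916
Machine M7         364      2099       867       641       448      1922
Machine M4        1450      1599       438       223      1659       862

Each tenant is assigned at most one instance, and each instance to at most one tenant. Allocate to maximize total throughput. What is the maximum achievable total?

Maximum total: 10100 ops/s

This is a one-to-one assignment (maximum-weight bipartite matching).
Optimal: Larkspur→Machine M4 (1450 ops/s), Talus→Machine M5 (1296 ops/s), Harbor→Machine M1 (1698 ops/s), Onyx→Machine M3 (2191 ops/s), Pioneer→Machine M6 (1543 ops/s), Apex→Machine M7 (1922 ops/s) — total 1450+1296+1698+2191+1543+1922 = 10100 ops/s.
Max-entry greedy (repeatedly take the single best remaining cell) gives 9539 ops/s, worse by 561.
Next-best assignment: Larkspur→Machine M4, Talus→Machine M6, Harbor→Machine M5, Onyx→Machine M3, Pioneer→Machine M1, Apex→Machine M7 = 9985 ops/s.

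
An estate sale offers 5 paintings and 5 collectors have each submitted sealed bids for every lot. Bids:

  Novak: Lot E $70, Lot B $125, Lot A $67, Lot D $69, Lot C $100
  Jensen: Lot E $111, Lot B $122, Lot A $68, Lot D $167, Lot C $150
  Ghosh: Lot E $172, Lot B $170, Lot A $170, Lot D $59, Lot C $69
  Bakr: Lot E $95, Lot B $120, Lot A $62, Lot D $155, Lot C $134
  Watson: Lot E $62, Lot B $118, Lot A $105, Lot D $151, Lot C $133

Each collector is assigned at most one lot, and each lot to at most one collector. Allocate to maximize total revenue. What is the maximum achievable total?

This is a one-to-one assignment (maximum-weight bipartite matching).
Optimal: Novak→Lot B ($125), Jensen→Lot C ($150), Ghosh→Lot E ($172), Bakr→Lot D ($155), Watson→Lot A ($105) — total 125+150+172+155+105 = $707.
Column-greedy (each lot in turn goes to its best remaining collector) gives $703, worse by 4.
Next-best assignment: Novak→Lot B, Jensen→Lot D, Ghosh→Lot E, Bakr→Lot C, Watson→Lot A = $703.

Maximum total: $707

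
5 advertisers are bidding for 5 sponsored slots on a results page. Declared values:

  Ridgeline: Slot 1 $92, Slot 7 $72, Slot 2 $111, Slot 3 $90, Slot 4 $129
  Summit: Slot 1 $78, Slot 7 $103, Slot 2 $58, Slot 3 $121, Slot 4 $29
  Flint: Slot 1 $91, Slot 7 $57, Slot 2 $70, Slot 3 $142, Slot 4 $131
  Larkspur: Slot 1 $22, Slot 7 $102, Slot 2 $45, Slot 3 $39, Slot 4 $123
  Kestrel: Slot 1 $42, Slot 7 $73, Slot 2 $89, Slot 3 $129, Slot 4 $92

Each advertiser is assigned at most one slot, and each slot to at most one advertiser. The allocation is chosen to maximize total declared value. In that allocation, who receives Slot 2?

Optimal: Ridgeline→Slot 2 ($111), Summit→Slot 7 ($103), Flint→Slot 1 ($91), Larkspur→Slot 4 ($123), Kestrel→Slot 3 ($129) — total 111+103+91+123+129 = $557.
Row-greedy (each advertiser in turn takes its best remaining slot) gives $532, worse by 25.
Checked against all permutations: $557 is optimal.
Ridgeline's own top slot is Slot 4 ($129), but forcing Ridgeline→Slot 4 and reassigning the rest optimally gives only $540 — worse by 17.

Ridgeline receives Slot 2.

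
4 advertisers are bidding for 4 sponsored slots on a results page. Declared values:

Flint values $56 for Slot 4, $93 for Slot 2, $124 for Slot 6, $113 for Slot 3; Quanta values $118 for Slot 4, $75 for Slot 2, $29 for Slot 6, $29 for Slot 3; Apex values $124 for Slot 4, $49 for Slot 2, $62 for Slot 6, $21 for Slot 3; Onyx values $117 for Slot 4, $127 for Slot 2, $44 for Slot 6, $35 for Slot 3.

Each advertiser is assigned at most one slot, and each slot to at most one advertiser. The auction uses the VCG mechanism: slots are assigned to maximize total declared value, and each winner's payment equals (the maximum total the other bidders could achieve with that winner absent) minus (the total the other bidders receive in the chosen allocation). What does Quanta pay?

Efficient allocation: Flint→Slot 3 ($113), Quanta→Slot 4 ($118), Apex→Slot 6 ($62), Onyx→Slot 2 ($127); total welfare W = $420.
Quanta receives Slot 4 at value $118, so the others get W − 118 = $302.
Without Quanta: best allocation of the remaining 3 bidders over all 4 slots is Flint→Slot 6 ($124), Apex→Slot 4 ($124), Onyx→Slot 2 ($127), total $375.
VCG payment = (others' best without Quanta) − (others' welfare with Quanta) = 375 − 302 = $73.

Quanta pays $73.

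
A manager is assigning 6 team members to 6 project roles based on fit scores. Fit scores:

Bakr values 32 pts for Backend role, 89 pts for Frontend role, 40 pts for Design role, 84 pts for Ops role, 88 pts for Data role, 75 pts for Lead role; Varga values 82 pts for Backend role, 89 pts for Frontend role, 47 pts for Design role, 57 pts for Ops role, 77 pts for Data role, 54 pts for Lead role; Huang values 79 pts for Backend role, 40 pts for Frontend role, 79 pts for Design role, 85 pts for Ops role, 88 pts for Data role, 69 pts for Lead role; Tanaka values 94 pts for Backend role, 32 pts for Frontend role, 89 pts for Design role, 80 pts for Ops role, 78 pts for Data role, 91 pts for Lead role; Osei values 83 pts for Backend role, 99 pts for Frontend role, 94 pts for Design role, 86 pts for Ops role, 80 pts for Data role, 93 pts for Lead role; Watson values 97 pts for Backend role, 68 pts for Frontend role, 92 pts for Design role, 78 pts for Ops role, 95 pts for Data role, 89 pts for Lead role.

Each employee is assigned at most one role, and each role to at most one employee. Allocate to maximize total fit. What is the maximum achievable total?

Maximum total: 544 pts

Optimal: Bakr→Data role (88 pts), Varga→Frontend role (89 pts), Huang→Ops role (85 pts), Tanaka→Lead role (91 pts), Osei→Design role (94 pts), Watson→Backend role (97 pts) — total 88+89+85+91+94+97 = 544 pts.
Row-greedy (each employee in turn takes its best remaining role) gives 522 pts, worse by 22.
No other one-to-one assignment exceeds 544 pts.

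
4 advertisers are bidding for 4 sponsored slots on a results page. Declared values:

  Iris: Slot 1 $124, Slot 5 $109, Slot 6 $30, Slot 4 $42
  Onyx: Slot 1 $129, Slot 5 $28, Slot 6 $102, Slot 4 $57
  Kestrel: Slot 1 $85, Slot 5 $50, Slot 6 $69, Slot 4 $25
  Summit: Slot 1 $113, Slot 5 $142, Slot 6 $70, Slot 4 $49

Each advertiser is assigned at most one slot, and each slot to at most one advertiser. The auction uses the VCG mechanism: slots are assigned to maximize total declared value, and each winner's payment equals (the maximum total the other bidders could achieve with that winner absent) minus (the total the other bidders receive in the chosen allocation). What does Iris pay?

Efficient allocation: Iris→Slot 1 ($124), Onyx→Slot 6 ($102), Kestrel→Slot 4 ($25), Summit→Slot 5 ($142); total welfare W = $393.
Iris receives Slot 1 at value $124, so the others get W − 124 = $269.
Without Iris: best allocation of the remaining 3 bidders over all 4 slots is Onyx→Slot 1 ($129), Kestrel→Slot 6 ($69), Summit→Slot 5 ($142), total $340.
VCG payment = (others' best without Iris) − (others' welfare with Iris) = 340 − 269 = $71.

Iris pays $71.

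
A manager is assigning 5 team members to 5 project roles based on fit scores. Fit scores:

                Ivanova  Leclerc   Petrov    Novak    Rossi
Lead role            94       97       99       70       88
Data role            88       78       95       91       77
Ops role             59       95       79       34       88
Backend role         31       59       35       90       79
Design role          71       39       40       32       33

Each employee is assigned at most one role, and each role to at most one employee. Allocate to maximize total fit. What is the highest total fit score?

Maximum total: 441 pts

This is a one-to-one assignment (maximum-weight bipartite matching).
Optimal: Ivanova→Design role (71 pts), Leclerc→Lead role (97 pts), Petrov→Data role (95 pts), Novak→Backend role (90 pts), Rossi→Ops role (88 pts) — total 71+97+95+90+88 = 441 pts.
Max-entry greedy (repeatedly take the single best remaining cell) gives 435 pts, worse by 6.
Every other assignment is strictly worse.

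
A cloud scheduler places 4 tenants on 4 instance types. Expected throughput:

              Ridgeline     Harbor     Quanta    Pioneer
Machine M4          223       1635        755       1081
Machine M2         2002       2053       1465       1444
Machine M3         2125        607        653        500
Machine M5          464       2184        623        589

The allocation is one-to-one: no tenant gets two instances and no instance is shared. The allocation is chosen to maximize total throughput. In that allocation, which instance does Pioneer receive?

Optimal: Ridgeline→Machine M3 (2125 ops/s), Harbor→Machine M5 (2184 ops/s), Quanta→Machine M2 (1465 ops/s), Pioneer→Machine M4 (1081 ops/s) — total 2125+2184+1465+1081 = 6855 ops/s.
Column-greedy (each instance in turn goes to its best remaining tenant) gives 4879 ops/s, worse by 1976.
Next-best assignment: Ridgeline→Machine M3, Harbor→Machine M5, Quanta→Machine M4, Pioneer→Machine M2 = 6508 ops/s.
Pioneer's own top instance is Machine M2 (1444 ops/s), but forcing Pioneer→Machine M2 and reassigning the rest optimally gives only 6508 ops/s — worse by 347.

Pioneer receives Machine M4.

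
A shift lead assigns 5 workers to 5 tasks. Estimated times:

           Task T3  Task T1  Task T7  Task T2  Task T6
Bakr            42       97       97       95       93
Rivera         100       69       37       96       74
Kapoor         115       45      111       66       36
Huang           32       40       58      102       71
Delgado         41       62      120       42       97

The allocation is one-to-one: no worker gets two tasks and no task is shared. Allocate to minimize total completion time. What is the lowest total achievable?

Optimal: Bakr→Task T3 (42 min), Rivera→Task T7 (37 min), Kapoor→Task T6 (36 min), Huang→Task T1 (40 min), Delgado→Task T2 (42 min) — total 42+37+36+40+42 = 197 min.
Column-greedy (each task in turn goes to its cheapest remaining worker) gives 249 min, worse by 52.
Swapping Kapoor↔Delgado (Kapoor→Task T2 66 min, Delgado→Task T6 97 min) adds 85.

Min total: 197 min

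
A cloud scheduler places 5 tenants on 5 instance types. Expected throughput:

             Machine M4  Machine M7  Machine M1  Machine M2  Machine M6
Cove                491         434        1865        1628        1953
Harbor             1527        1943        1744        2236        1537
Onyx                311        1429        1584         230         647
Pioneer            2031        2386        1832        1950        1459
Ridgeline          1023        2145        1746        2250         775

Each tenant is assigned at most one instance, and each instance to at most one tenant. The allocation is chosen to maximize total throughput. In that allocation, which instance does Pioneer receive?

Optimal: Cove→Machine M6 (1953 ops/s), Harbor→Machine M2 (2236 ops/s), Onyx→Machine M1 (1584 ops/s), Pioneer→Machine M4 (2031 ops/s), Ridgeline→Machine M7 (2145 ops/s) — total 1953+2236+1584+2031+2145 = 9949 ops/s.
Row-greedy (each tenant in turn takes its best remaining instance) gives 9182 ops/s, worse by 767.
Swapping Pioneer↔Onyx (Pioneer→Machine M1 1832 ops/s, Onyx→Machine M4 311 ops/s) loses 1472.
Checked against all permutations: 9949 ops/s is optimal.
Pioneer's own top instance is Machine M7 (2386 ops/s), but forcing Pioneer→Machine M7 and reassigning the rest optimally gives only 9700 ops/s — worse by 249.

Pioneer receives Machine M4.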